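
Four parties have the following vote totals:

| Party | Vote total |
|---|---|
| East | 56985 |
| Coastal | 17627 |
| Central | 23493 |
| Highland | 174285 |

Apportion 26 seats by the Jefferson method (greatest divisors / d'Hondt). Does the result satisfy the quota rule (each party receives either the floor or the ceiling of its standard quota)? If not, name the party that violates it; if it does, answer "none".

Standard quotas: East 5.439, Coastal 1.683, Central 2.242, Highland 16.636.
Jefferson allocation: East 5, Coastal 1, Central 2, Highland 18.
Highland has quota 16.636 (lower 16, upper 17) but receives 18 — outside the quota interval.

Highland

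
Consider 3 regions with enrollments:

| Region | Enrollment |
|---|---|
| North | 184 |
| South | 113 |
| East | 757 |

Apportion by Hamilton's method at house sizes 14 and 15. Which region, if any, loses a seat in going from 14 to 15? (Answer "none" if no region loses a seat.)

At 14 seats: North 2, South 2, East 10.
At 15 seats: North 3, South 1, East 11.
South drops from 2 to 1.

South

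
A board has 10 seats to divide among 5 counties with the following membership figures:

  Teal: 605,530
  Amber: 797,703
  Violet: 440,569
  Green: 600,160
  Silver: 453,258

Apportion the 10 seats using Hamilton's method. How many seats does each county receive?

Standard divisor: 2897220 ÷ 10 = 289722.
Standard quotas: Teal 2.0900, Amber 2.7533, Violet 1.5207, Green 2.0715, Silver 1.5645.
Lower quotas: Teal 2, Amber 2, Violet 1, Green 2, Silver 1 (sum 8, leaving 2 seats).
Remainders in descending order: Amber 0.7533, Silver 0.5645, Violet 0.5207, Teal 0.0900, Green 0.0715.
Largest remainders: Amber, Silver receive the extra seats.

Teal=2; Amber=3; Violet=1; Green=2; Silver=2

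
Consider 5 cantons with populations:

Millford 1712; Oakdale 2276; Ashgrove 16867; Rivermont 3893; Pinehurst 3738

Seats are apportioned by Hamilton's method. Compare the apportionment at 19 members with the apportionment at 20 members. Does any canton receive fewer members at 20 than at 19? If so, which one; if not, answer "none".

Oakdale

At 19 seats: Millford 1, Oakdale 2, Ashgrove 11, Rivermont 3, Pinehurst 2.
At 20 seats: Millford 1, Oakdale 1, Ashgrove 12, Rivermont 3, Pinehurst 3.
Oakdale drops from 2 to 1.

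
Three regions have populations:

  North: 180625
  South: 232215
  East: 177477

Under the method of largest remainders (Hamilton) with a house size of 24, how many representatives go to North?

7

The standard divisor is 590317/24 ≈ 24596.542.
Standard quotas: North 7.3435, South 9.4410, East 7.2155.
Lower quotas: North 7, South 9, East 7 (sum 23, leaving 1 seat).
Remainders in descending order: South 0.4410, North 0.3435, East 0.2155.
The surplus seat goes to South.
North receives 7.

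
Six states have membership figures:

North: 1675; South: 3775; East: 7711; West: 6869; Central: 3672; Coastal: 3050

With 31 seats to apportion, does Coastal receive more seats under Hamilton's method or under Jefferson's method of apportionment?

Hamilton: North 2, South 4, East 9, West 8, Central 4, Coastal 4.
Jefferson: North 2, South 4, East 10, West 8, Central 4, Coastal 3.
Coastal gets 4 under Hamilton and 3 under Jefferson.

Hamilton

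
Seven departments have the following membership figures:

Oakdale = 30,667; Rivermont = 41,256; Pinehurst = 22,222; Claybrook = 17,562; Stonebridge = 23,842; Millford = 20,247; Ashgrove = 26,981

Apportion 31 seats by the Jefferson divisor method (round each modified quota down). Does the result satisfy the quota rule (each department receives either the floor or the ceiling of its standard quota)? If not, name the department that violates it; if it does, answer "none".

Standard quotas: Oakdale 5.201, Rivermont 6.997, Pinehurst 3.769, Claybrook 2.979, Stonebridge 4.044, Millford 3.434, Ashgrove 4.576.
Jefferson allocation: Oakdale 5, Rivermont 7, Pinehurst 4, Claybrook 3, Stonebridge 4, Millford 3, Ashgrove 5.
Every allocation lies between the lower and upper quota.

none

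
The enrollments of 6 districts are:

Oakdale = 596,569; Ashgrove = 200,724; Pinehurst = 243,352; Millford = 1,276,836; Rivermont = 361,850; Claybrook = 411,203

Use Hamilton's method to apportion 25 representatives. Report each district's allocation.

Oakdale 5, Ashgrove 2, Pinehurst 2, Millford 10, Rivermont 3, Claybrook 3

Standard divisor: 3090534 ÷ 25 ≈ 123621.36.
Standard quotas: Oakdale 4.8258, Ashgrove 1.6237, Pinehurst 1.9685, Millford 10.3286, Rivermont 2.9271, Claybrook 3.3263.
Lower quotas: Oakdale 4, Ashgrove 1, Pinehurst 1, Millford 10, Rivermont 2, Claybrook 3 (sum 21, leaving 4 seats).
Remainders in descending order: Pinehurst 0.9685, Rivermont 0.9271, Oakdale 0.8258, Ashgrove 0.6237, Millford 0.3286, Claybrook 0.3263.
Largest remainders: Pinehurst, Rivermont, Oakdale, Ashgrove receive the extra seats.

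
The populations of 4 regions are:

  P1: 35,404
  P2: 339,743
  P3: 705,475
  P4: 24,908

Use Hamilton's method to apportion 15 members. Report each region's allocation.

The standard divisor is 1105530/15 = 73702.
Standard quotas: P1 0.4804, P2 4.6097, P3 9.5720, P4 0.3380.
Lower quotas: P1 0, P2 4, P3 9, P4 0 (sum 13, leaving 2 seats).
Remainders in descending order: P2 0.6097, P3 0.5720, P1 0.4804, P4 0.3380.
Largest remainders: P2, P3 receive the extra seats.

P1: 0, P2: 5, P3: 10, P4: 0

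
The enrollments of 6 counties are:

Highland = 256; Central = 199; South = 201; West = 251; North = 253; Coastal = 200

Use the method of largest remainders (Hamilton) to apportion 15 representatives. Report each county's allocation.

Total 1360; standard divisor 1360/15 ≈ 90.667.
Standard quotas: Highland 2.824, Central 2.195, South 2.217, West 2.768, North 2.790, Coastal 2.206.
Lower quotas: Highland 2, Central 2, South 2, West 2, North 2, Coastal 2 (sum 12, leaving 3 seats).
Remainders in descending order: Highland 0.824, North 0.790, West 0.768, South 0.217, Coastal 0.206, Central 0.195.
Largest remainders: Highland, North, West receive the extra seats.

Highland: 3; Central: 2; South: 2; West: 3; North: 3; Coastal: 2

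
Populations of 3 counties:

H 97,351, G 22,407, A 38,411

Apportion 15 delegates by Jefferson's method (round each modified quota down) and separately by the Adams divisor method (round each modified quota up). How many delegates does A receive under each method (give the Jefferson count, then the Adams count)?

Jefferson: H 10, G 2, A 3.
Adams: H 9, G 2, A 4.
A gets 3 under Jefferson and 4 under Adams.

3 and 4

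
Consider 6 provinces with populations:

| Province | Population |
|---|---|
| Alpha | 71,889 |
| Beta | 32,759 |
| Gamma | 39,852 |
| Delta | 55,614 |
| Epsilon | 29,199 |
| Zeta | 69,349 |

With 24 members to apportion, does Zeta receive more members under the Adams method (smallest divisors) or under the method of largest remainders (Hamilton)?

Adams: Alpha 6, Beta 3, Gamma 3, Delta 4, Epsilon 3, Zeta 5.
Hamilton: Alpha 6, Beta 3, Gamma 3, Delta 4, Epsilon 2, Zeta 6.
Zeta gets 5 under Adams and 6 under Hamilton.

Hamilton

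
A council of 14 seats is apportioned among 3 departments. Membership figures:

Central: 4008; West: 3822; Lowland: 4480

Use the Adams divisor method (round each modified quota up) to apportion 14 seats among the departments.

Central 5; West 4; Lowland 5

Standard divisor 12310/14 ≈ 879.286; standard quotas: Central 4.558, West 4.347, Lowland 5.095.
Rounding up gives 5, 5, 6 = 16 seats, so the divisor must be adjusted.
With modified divisor 980: modified quotas Central 4.090, West 3.900, Lowland 4.571.
Rounding up: Central 5, West 4, Lowland 5 (total 14).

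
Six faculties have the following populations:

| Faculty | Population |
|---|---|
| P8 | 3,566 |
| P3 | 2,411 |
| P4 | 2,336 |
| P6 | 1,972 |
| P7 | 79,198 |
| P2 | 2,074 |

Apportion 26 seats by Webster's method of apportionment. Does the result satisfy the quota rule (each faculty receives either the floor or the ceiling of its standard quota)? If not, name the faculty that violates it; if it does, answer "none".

P7

Standard quotas: P8 1.013, P3 0.685, P4 0.663, P6 0.560, P7 22.490, P2 0.589.
Webster allocation: P8 1, P3 1, P4 1, P6 1, P7 21, P2 1.
P7 has quota 22.490 (lower 22, upper 23) but receives 21 — outside the quota interval.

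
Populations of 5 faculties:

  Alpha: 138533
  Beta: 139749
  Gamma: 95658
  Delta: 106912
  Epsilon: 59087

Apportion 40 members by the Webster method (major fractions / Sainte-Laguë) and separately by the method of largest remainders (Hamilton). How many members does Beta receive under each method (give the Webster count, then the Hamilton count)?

Webster: Alpha 10, Beta 11, Gamma 7, Delta 8, Epsilon 4.
Hamilton: Alpha 10, Beta 10, Gamma 7, Delta 8, Epsilon 5.
Beta gets 11 under Webster and 10 under Hamilton.

11 and 10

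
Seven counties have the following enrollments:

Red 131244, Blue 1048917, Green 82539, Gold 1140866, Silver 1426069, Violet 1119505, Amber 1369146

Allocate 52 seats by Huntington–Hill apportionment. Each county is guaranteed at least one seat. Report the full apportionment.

Red 1, Blue 9, Green 1, Gold 9, Silver 12, Violet 9, Amber 11

With divisor 121937: modified quotas Red 1.076, Blue 8.602, Green 0.677, Gold 9.356, Silver 11.695, Violet 9.181, Amber 11.228.
Geometric-mean thresholds: Red √(1·2)=1.414, Blue √(8·9)=8.485, Green (min 1), Gold √(9·10)=9.487, Silver √(11·12)=11.489, Violet √(9·10)=9.487, Amber √(11·12)=11.489.
Each quota rounded against its threshold gives Red 1, Blue 9, Green 1, Gold 9, Silver 12, Violet 9, Amber 11 (total 52).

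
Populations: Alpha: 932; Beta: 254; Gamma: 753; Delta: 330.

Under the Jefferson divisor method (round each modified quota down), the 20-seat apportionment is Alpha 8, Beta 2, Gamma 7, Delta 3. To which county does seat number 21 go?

Priority for the next seat is population ÷ (current seats + 1).
Priorities: Alpha 103.556, Beta 84.667, Gamma 94.125, Delta 82.500.
Highest priority: Alpha.

Alpha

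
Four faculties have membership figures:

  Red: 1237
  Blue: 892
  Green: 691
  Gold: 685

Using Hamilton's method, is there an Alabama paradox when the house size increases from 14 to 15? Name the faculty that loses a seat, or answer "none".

At 14 seats: Red 5, Blue 3, Green 3, Gold 3.
At 15 seats: Red 5, Blue 4, Green 3, Gold 3.
No faculty's allocation decreased.

none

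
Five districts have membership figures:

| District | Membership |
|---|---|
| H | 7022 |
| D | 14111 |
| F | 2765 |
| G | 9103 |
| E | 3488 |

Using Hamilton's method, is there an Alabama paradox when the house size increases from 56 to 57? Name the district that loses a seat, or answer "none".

none

At 56 seats: H 11, D 22, F 4, G 14, E 5.
At 57 seats: H 11, D 22, F 4, G 14, E 6.
No district's allocation decreased.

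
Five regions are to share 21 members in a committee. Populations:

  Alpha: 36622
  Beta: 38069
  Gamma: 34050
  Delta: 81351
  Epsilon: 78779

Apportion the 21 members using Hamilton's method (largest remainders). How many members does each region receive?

The standard divisor is 268871/21 ≈ 12803.381.
Standard quotas: Alpha 2.8603, Beta 2.9734, Gamma 2.6595, Delta 6.3539, Epsilon 6.1530.
Lower quotas: Alpha 2, Beta 2, Gamma 2, Delta 6, Epsilon 6 (sum 18, leaving 3 seats).
Remainders in descending order: Beta 0.9734, Alpha 0.8603, Gamma 0.6595, Delta 0.3539, Epsilon 0.1530.
Largest remainders: Beta, Alpha, Gamma receive the extra seats.

Alpha=3; Beta=3; Gamma=3; Delta=6; Epsilon=6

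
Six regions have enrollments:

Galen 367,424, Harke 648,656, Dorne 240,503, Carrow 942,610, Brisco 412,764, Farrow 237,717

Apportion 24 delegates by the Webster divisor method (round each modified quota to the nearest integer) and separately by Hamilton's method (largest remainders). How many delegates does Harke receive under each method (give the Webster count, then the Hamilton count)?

Webster: Galen 3, Harke 6, Dorne 2, Carrow 8, Brisco 3, Farrow 2.
Hamilton: Galen 3, Harke 5, Dorne 2, Carrow 8, Brisco 4, Farrow 2.
Harke gets 6 under Webster and 5 under Hamilton.

6 and 5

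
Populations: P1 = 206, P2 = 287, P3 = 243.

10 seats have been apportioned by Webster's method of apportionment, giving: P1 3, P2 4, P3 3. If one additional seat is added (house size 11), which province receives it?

Priority for the next seat is population ÷ (current seats + 0.5).
Priorities: P1 58.857, P2 63.778, P3 69.429.
Highest priority: P3.

P3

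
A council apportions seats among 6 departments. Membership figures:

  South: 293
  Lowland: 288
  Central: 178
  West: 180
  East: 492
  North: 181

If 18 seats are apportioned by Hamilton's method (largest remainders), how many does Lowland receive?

3

The standard divisor is 1612/18 ≈ 89.556.
Standard quotas: South 3.272, Lowland 3.216, Central 1.988, West 2.010, East 5.494, North 2.021.
Lower quotas: South 3, Lowland 3, Central 1, West 2, East 5, North 2 (sum 16, leaving 2 seats).
Remainders in descending order: Central 0.988, East 0.494, South 0.272, Lowland 0.216, North 0.021, West 0.010.
The surplus seats go to Central, East.
Lowland receives 3.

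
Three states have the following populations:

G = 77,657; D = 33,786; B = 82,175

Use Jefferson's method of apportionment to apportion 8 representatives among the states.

Standard divisor 193618/8 ≈ 24202.25; standard quotas: G 3.209, D 1.396, B 3.395.
Rounding down gives 3, 1, 3 = 7 seats, so the divisor must be adjusted.
With modified divisor 20000: modified quotas G 3.883, D 1.689, B 4.109.
Rounding down: G 3, D 1, B 4 (total 8).

G: 3, D: 1, B: 4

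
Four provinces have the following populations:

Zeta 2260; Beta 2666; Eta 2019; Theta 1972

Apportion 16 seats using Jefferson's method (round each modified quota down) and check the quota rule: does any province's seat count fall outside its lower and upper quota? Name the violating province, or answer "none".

Standard quotas: Zeta 4.055, Beta 4.784, Eta 3.623, Theta 3.538.
Jefferson allocation: Zeta 4, Beta 5, Eta 4, Theta 3.
Every allocation lies between the lower and upper quota.

none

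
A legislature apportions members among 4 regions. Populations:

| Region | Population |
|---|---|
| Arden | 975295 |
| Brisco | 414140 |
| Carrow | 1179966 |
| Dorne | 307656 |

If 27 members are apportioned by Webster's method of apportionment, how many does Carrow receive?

11

Standard divisor 2877057/27 ≈ 106557.667; standard quotas: Arden 9.153, Brisco 3.887, Carrow 11.073, Dorne 2.887.
Rounding to the nearest integer gives Arden 9, Brisco 4, Carrow 11, Dorne 3 — total 27, matching the house size, so no adjustment is needed.
Carrow receives 11.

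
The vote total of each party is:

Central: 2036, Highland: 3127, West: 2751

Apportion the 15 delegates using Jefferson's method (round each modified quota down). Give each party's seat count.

Standard divisor 7914/15 ≈ 527.6; standard quotas: Central 3.859, Highland 5.927, West 5.214.
Rounding down gives 3, 5, 5 = 13 seats, so the divisor must be adjusted.
With modified divisor 500: modified quotas Central 4.072, Highland 6.254, West 5.502.
Rounding down: Central 4, Highland 6, West 5 (total 15).

Central 4; Highland 6; West 5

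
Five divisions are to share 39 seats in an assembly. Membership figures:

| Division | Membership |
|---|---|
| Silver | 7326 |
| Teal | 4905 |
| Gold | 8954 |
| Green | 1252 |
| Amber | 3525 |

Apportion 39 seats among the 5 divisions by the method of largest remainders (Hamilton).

Silver 11, Teal 7, Gold 14, Green 2, Amber 5

The standard divisor is 25962/39 ≈ 665.692.
Standard quotas: Silver 11.0051, Teal 7.3683, Gold 13.4507, Green 1.8807, Amber 5.2952.
Lower quotas: Silver 11, Teal 7, Gold 13, Green 1, Amber 5 (sum 37, leaving 2 seats).
Remainders in descending order: Green 0.8807, Gold 0.4507, Teal 0.3683, Amber 0.2952, Silver 0.0051.
The surplus seats go to Green, Gold.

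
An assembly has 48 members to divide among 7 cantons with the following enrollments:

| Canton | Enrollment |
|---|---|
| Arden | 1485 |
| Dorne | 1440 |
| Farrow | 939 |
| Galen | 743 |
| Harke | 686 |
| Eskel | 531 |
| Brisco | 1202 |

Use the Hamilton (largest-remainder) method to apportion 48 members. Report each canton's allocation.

Arden 10, Dorne 10, Farrow 6, Galen 5, Harke 5, Eskel 4, Brisco 8

Total 7026; standard divisor 7026/48 ≈ 146.375.
Standard quotas: Arden 10.145, Dorne 9.838, Farrow 6.415, Galen 5.076, Harke 4.687, Eskel 3.628, Brisco 8.212.
Lower quotas: Arden 10, Dorne 9, Farrow 6, Galen 5, Harke 4, Eskel 3, Brisco 8 (sum 45, leaving 3 seats).
Remainders in descending order: Dorne 0.838, Harke 0.687, Eskel 0.628, Farrow 0.415, Brisco 0.212, Arden 0.145, Galen 0.076.
Largest remainders: Dorne, Harke, Eskel receive the extra seats.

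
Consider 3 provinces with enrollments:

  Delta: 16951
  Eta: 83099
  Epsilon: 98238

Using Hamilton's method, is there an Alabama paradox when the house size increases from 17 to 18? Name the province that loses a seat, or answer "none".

Delta

At 17 seats: Delta 2, Eta 7, Epsilon 8.
At 18 seats: Delta 1, Eta 8, Epsilon 9.
Delta drops from 2 to 1.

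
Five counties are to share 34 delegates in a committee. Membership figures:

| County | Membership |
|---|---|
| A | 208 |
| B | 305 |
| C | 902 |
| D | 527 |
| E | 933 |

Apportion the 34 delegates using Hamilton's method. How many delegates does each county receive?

Total 2875; standard divisor 2875/34 ≈ 84.559.
Standard quotas: A 2.460, B 3.607, C 10.667, D 6.232, E 11.034.
Lower quotas: A 2, B 3, C 10, D 6, E 11 (sum 32, leaving 2 seats).
Remainders in descending order: C 0.667, B 0.607, A 0.460, D 0.232, E 0.034.
The surplus seats go to C, B.

A 2, B 4, C 11, D 6, E 11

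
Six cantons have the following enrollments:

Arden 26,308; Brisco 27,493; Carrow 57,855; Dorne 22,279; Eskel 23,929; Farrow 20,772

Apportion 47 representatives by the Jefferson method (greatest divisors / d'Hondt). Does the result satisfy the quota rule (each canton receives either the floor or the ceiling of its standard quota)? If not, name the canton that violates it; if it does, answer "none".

none

Standard quotas: Arden 6.922, Brisco 7.234, Carrow 15.222, Dorne 5.862, Eskel 6.296, Farrow 5.465.
Jefferson allocation: Arden 7, Brisco 7, Carrow 16, Dorne 6, Eskel 6, Farrow 5.
Every allocation lies between the lower and upper quota.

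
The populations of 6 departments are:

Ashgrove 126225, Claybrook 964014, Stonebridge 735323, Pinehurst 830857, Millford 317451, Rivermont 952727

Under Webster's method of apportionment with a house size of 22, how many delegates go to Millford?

Standard divisor 3926597/22 ≈ 178481.682; standard quotas: Ashgrove 0.707, Claybrook 5.401, Stonebridge 4.120, Pinehurst 4.655, Millford 1.779, Rivermont 5.338.
Rounding to the nearest integer gives Ashgrove 1, Claybrook 5, Stonebridge 4, Pinehurst 5, Millford 2, Rivermont 5 — total 22, matching the house size, so no adjustment is needed.
Millford receives 2.

2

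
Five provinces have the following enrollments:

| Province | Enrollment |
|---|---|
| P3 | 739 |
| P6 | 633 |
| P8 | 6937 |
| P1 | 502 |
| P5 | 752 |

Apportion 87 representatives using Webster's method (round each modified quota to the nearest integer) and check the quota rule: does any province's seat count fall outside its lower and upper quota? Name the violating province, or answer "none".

Standard quotas: P3 6.723, P6 5.759, P8 63.110, P1 4.567, P5 6.841.
Webster allocation: P3 7, P6 6, P8 62, P1 5, P5 7.
P8 has quota 63.110 (lower 63, upper 64) but receives 62 — outside the quota interval.

P8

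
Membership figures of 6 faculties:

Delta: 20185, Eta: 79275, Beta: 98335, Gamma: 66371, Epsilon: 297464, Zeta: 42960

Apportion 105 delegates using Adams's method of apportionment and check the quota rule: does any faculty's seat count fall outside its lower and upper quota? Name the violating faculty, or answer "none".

Epsilon

Standard quotas: Delta 3.506, Eta 13.768, Beta 17.078, Gamma 11.527, Epsilon 51.661, Zeta 7.461.
Adams allocation: Delta 4, Eta 14, Beta 17, Gamma 12, Epsilon 50, Zeta 8.
Epsilon has quota 51.661 (lower 51, upper 52) but receives 50 — outside the quota interval.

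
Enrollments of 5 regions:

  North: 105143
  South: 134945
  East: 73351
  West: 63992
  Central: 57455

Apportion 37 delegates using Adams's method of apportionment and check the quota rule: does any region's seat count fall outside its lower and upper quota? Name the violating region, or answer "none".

none

Standard quotas: North 8.946, South 11.481, East 6.241, West 5.444, Central 4.888.
Adams allocation: North 9, South 11, East 6, West 6, Central 5.
Every allocation lies between the lower and upper quota.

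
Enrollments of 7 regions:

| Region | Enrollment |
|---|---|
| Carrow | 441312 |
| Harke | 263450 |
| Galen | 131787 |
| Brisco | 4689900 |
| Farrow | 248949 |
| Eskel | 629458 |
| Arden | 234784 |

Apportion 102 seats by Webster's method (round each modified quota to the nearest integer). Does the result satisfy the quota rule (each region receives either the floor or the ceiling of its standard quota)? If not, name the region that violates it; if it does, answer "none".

Brisco

Standard quotas: Carrow 6.780, Harke 4.047, Galen 2.025, Brisco 72.048, Farrow 3.824, Eskel 9.670, Arden 3.607.
Webster allocation: Carrow 7, Harke 4, Galen 2, Brisco 71, Farrow 4, Eskel 10, Arden 4.
Brisco has quota 72.048 (lower 72, upper 73) but receives 71 — outside the quota interval.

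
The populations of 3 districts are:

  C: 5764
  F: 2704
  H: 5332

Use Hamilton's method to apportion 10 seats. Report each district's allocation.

C 4, F 2, H 4

Standard divisor: 13800 ÷ 10 = 1380.
Standard quotas: C 4.1768, F 1.9594, H 3.8638.
Lower quotas: C 4, F 1, H 3 (sum 8, leaving 2 seats).
Remainders in descending order: F 0.9594, H 0.8638, C 0.1768.
The surplus seats go to F, H.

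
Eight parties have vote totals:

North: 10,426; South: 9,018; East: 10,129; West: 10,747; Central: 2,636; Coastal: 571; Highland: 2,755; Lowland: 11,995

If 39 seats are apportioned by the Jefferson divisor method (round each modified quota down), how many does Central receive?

1

Standard divisor 58277/39 ≈ 1494.282; standard quotas: North 6.977, South 6.035, East 6.779, West 7.192, Central 1.764, Coastal 0.382, Highland 1.844, Lowland 8.027.
Rounding down gives 6, 6, 6, 7, 1, 0, 1, 8 = 35 seats, so the divisor must be adjusted.
With modified divisor 1340: modified quotas North 7.781, South 6.730, East 7.559, West 8.020, Central 1.967, Coastal 0.426, Highland 2.056, Lowland 8.951.
Rounding down: North 7, South 6, East 7, West 8, Central 1, Coastal 0, Highland 2, Lowland 8 (total 39).
Central receives 1.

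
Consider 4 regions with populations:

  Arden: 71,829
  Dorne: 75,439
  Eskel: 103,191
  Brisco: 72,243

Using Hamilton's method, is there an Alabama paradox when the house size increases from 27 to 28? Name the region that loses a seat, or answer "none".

At 27 seats: Arden 6, Dorne 6, Eskel 9, Brisco 6.
At 28 seats: Arden 6, Dorne 7, Eskel 9, Brisco 6.
No region's allocation decreased.

none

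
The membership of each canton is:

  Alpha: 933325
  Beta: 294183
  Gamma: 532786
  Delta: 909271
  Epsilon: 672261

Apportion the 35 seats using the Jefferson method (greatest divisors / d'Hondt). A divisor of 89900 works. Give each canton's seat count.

Alpha: 10, Beta: 3, Gamma: 5, Delta: 10, Epsilon: 7

With modified divisor 89900: modified quotas Alpha 10.382, Beta 3.272, Gamma 5.926, Delta 10.114, Epsilon 7.478.
Rounding down: Alpha 10, Beta 3, Gamma 5, Delta 10, Epsilon 7 (total 35).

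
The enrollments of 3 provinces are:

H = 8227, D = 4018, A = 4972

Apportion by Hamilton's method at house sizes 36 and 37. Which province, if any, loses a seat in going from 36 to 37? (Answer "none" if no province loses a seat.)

At 36 seats: H 17, D 9, A 10.
At 37 seats: H 18, D 8, A 11.
D drops from 9 to 8.

D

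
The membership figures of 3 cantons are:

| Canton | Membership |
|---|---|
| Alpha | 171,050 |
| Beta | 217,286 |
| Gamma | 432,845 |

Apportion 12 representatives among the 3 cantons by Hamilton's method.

Alpha 3, Beta 3, Gamma 6

The standard divisor is 821181/12 ≈ 68431.75.
Standard quotas: Alpha 2.4996, Beta 3.1752, Gamma 6.3252.
Lower quotas: Alpha 2, Beta 3, Gamma 6 (sum 11, leaving 1 seat).
Remainders in descending order: Alpha 0.4996, Gamma 0.3252, Beta 0.1752.
Largest remainder: Alpha receives the extra seat.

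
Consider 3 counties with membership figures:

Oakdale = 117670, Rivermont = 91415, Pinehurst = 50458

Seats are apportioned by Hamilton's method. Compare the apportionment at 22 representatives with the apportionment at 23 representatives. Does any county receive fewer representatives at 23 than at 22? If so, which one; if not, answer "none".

At 22 seats: Oakdale 10, Rivermont 8, Pinehurst 4.
At 23 seats: Oakdale 10, Rivermont 8, Pinehurst 5.
No county's allocation decreased.

none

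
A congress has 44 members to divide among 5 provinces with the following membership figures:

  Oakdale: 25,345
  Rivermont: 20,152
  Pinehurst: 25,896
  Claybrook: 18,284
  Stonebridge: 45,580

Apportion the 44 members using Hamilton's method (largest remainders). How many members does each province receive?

Total 135257; standard divisor 135257/44 ≈ 3074.023.
Standard quotas: Oakdale 8.2449, Rivermont 6.5556, Pinehurst 8.4241, Claybrook 5.9479, Stonebridge 14.8275.
Lower quotas: Oakdale 8, Rivermont 6, Pinehurst 8, Claybrook 5, Stonebridge 14 (sum 41, leaving 3 seats).
Remainders in descending order: Claybrook 0.9479, Stonebridge 0.8275, Rivermont 0.5556, Pinehurst 0.4241, Oakdale 0.2449.
The surplus seats go to Claybrook, Stonebridge, Rivermont.

Oakdale 8; Rivermont 7; Pinehurst 8; Claybrook 6; Stonebridge 15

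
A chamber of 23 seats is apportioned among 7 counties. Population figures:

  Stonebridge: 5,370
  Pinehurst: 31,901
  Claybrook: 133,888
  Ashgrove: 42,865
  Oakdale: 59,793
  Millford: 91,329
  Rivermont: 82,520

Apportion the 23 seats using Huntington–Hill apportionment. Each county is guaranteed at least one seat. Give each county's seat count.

With divisor 20541: modified quotas Stonebridge 0.261, Pinehurst 1.553, Claybrook 6.518, Ashgrove 2.087, Oakdale 2.911, Millford 4.446, Rivermont 4.017.
Geometric-mean thresholds: Stonebridge (min 1), Pinehurst √(1·2)=1.414, Claybrook √(6·7)=6.481, Ashgrove √(2·3)=2.449, Oakdale √(2·3)=2.449, Millford √(4·5)=4.472, Rivermont √(4·5)=4.472.
Each quota rounded against its threshold gives Stonebridge 1, Pinehurst 2, Claybrook 7, Ashgrove 2, Oakdale 3, Millford 4, Rivermont 4 (total 23).

Stonebridge 1; Pinehurst 2; Claybrook 7; Ashgrove 2; Oakdale 3; Millford 4; Rivermont 4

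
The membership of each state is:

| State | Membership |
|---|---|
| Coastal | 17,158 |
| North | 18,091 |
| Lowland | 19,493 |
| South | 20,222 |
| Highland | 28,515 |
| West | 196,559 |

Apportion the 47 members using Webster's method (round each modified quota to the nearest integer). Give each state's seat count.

Standard divisor 300038/47 ≈ 6383.787; standard quotas: Coastal 2.688, North 2.834, Lowland 3.054, South 3.168, Highland 4.467, West 30.790.
Rounding to the nearest integer gives Coastal 3, North 3, Lowland 3, South 3, Highland 4, West 31 — total 47, matching the house size, so no adjustment is needed.

Coastal: 3, North: 3, Lowland: 3, South: 3, Highland: 4, West: 31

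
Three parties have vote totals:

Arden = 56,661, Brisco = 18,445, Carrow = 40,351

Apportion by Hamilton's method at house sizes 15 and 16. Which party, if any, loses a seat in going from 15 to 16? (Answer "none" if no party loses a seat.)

Brisco

At 15 seats: Arden 7, Brisco 3, Carrow 5.
At 16 seats: Arden 8, Brisco 2, Carrow 6.
Brisco drops from 3 to 2.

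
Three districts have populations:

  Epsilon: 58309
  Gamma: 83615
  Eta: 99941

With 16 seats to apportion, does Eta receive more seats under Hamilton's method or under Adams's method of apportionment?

Hamilton

Hamilton: Epsilon 4, Gamma 5, Eta 7.
Adams: Epsilon 4, Gamma 6, Eta 6.
Eta gets 7 under Hamilton and 6 under Adams.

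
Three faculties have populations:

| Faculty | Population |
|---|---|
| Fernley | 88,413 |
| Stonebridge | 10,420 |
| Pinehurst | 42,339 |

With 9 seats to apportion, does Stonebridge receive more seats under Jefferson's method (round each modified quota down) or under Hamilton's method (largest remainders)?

Hamilton

Jefferson: Fernley 6, Stonebridge 0, Pinehurst 3.
Hamilton: Fernley 5, Stonebridge 1, Pinehurst 3.
Stonebridge gets 0 under Jefferson and 1 under Hamilton.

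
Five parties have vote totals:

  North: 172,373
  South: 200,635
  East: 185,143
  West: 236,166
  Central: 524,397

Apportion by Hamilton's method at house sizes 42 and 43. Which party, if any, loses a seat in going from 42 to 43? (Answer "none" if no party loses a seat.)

At 42 seats: North 5, South 6, East 6, West 8, Central 17.
At 43 seats: North 6, South 6, East 6, West 8, Central 17.
No party's allocation decreased.

none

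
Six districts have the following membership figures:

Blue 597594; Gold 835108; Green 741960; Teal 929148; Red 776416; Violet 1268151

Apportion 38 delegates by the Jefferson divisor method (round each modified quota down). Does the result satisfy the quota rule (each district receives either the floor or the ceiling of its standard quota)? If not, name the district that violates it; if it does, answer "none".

Standard quotas: Blue 4.411, Gold 6.164, Green 5.476, Teal 6.858, Red 5.731, Violet 9.360.
Jefferson allocation: Blue 4, Gold 6, Green 5, Teal 7, Red 6, Violet 10.
Every allocation lies between the lower and upper quota.

none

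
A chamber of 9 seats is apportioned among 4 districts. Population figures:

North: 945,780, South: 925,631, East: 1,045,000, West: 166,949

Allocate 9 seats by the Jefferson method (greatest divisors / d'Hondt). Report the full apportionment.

North=3, South=3, East=3, West=0

Standard divisor 3083360/9 ≈ 342595.556; standard quotas: North 2.761, South 2.702, East 3.050, West 0.487.
Rounding down gives 2, 2, 3, 0 = 7 seats, so the divisor must be adjusted.
With modified divisor 284900: modified quotas North 3.320, South 3.249, East 3.668, West 0.586.
Rounding down: North 3, South 3, East 3, West 0 (total 9).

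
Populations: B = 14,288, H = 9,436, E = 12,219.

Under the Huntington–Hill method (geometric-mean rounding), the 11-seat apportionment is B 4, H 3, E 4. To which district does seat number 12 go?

B

Priority for the next seat is population ÷ (√(s·(s+1))).
Priorities: B 3194.894, H 2723.939, E 2732.251.
Highest priority: B.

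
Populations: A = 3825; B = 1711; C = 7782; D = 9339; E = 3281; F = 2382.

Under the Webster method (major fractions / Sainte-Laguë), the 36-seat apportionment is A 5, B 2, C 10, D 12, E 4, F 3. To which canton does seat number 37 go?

Priority for the next seat is population ÷ (current seats + 0.5).
Priorities: A 695.455, B 684.400, C 741.143, D 747.120, E 729.111, F 680.571.
Highest priority: D.

D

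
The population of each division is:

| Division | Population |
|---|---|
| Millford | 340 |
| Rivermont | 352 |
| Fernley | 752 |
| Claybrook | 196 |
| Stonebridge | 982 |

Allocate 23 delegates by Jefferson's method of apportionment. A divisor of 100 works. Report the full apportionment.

Millford=3; Rivermont=3; Fernley=7; Claybrook=1; Stonebridge=9

With modified divisor 100: modified quotas Millford 3.400, Rivermont 3.520, Fernley 7.520, Claybrook 1.960, Stonebridge 9.820.
Rounding down: Millford 3, Rivermont 3, Fernley 7, Claybrook 1, Stonebridge 9 (total 23).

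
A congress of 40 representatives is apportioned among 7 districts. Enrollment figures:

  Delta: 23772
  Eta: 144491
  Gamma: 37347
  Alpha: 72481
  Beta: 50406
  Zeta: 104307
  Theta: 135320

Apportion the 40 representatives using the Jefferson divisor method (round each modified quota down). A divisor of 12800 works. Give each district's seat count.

Delta=1, Eta=11, Gamma=2, Alpha=5, Beta=3, Zeta=8, Theta=10

With modified divisor 12800: modified quotas Delta 1.857, Eta 11.288, Gamma 2.918, Alpha 5.663, Beta 3.938, Zeta 8.149, Theta 10.572.
Rounding down: Delta 1, Eta 11, Gamma 2, Alpha 5, Beta 3, Zeta 8, Theta 10 (total 40).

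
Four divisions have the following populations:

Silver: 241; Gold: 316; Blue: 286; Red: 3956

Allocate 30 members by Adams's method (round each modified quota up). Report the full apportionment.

Silver=2; Gold=2; Blue=2; Red=24

Standard divisor 4799/30 ≈ 159.967; standard quotas: Silver 1.507, Gold 1.975, Blue 1.788, Red 24.730.
Rounding up gives 2, 2, 2, 25 = 31 seats, so the divisor must be adjusted.
With modified divisor 170: modified quotas Silver 1.418, Gold 1.859, Blue 1.682, Red 23.271.
Rounding up: Silver 2, Gold 2, Blue 2, Red 24 (total 30).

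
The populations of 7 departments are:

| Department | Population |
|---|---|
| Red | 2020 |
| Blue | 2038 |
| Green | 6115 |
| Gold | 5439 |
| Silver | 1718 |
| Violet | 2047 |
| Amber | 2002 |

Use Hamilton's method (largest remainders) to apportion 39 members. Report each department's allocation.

Standard divisor: 21379 ÷ 39 ≈ 548.179.
Standard quotas: Red 3.6849, Blue 3.7178, Green 11.1551, Gold 9.9219, Silver 3.1340, Violet 3.7342, Amber 3.6521.
Lower quotas: Red 3, Blue 3, Green 11, Gold 9, Silver 3, Violet 3, Amber 3 (sum 35, leaving 4 seats).
Remainders in descending order: Gold 0.9219, Violet 0.7342, Blue 0.7178, Red 0.6849, Amber 0.6521, Green 0.1551, Silver 0.1340.
Largest remainders: Gold, Violet, Blue, Red receive the extra seats.

Red: 4, Blue: 4, Green: 11, Gold: 10, Silver: 3, Violet: 4, Amber: 3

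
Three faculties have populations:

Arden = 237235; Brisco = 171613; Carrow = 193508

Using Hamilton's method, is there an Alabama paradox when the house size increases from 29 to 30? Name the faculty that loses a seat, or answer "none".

none

At 29 seats: Arden 12, Brisco 8, Carrow 9.
At 30 seats: Arden 12, Brisco 8, Carrow 10.
No faculty's allocation decreased.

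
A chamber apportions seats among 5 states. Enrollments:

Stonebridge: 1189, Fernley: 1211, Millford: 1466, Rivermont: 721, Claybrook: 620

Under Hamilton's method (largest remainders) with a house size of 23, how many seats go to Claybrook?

Total 5207; standard divisor 5207/23 ≈ 226.391.
Standard quotas: Stonebridge 5.252, Fernley 5.349, Millford 6.476, Rivermont 3.185, Claybrook 2.739.
Lower quotas: Stonebridge 5, Fernley 5, Millford 6, Rivermont 3, Claybrook 2 (sum 21, leaving 2 seats).
Remainders in descending order: Claybrook 0.739, Millford 0.476, Fernley 0.349, Stonebridge 0.252, Rivermont 0.185.
Largest remainders: Claybrook, Millford receive the extra seats.
Claybrook receives 3.

3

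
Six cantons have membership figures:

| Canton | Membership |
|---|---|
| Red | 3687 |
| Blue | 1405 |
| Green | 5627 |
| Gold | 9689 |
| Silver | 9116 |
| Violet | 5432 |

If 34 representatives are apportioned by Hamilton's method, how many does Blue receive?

1

The standard divisor is 34956/34 ≈ 1028.118.
Standard quotas: Red 3.5862, Blue 1.3666, Green 5.4731, Gold 9.4240, Silver 8.8667, Violet 5.2834.
Lower quotas: Red 3, Blue 1, Green 5, Gold 9, Silver 8, Violet 5 (sum 31, leaving 3 seats).
Remainders in descending order: Silver 0.8667, Red 0.5862, Green 0.4731, Gold 0.4240, Blue 0.3666, Violet 0.2834.
Largest remainders: Silver, Red, Green receive the extra seats.
Blue receives 1.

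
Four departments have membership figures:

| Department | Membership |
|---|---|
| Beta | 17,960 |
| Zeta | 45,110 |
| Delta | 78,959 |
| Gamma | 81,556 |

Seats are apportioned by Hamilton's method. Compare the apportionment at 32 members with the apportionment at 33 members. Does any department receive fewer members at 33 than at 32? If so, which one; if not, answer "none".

At 32 seats: Beta 3, Zeta 6, Delta 11, Gamma 12.
At 33 seats: Beta 2, Zeta 7, Delta 12, Gamma 12.
Beta drops from 3 to 2.

Beta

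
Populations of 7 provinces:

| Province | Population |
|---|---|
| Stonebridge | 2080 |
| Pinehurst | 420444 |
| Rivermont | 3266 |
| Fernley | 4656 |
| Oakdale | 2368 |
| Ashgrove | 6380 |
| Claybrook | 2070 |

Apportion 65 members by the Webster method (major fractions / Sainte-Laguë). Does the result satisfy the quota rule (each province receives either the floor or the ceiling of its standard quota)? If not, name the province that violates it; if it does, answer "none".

Standard quotas: Stonebridge 0.306, Pinehurst 61.933, Rivermont 0.481, Fernley 0.686, Oakdale 0.349, Ashgrove 0.940, Claybrook 0.305.
Webster allocation: Stonebridge 0, Pinehurst 63, Rivermont 0, Fernley 1, Oakdale 0, Ashgrove 1, Claybrook 0.
Pinehurst has quota 61.933 (lower 61, upper 62) but receives 63 — outside the quota interval.

Pinehurst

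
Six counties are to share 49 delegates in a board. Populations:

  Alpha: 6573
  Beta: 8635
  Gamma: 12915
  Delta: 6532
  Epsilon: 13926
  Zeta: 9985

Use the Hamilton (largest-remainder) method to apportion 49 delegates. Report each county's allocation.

Alpha=6, Beta=7, Gamma=11, Delta=5, Epsilon=12, Zeta=8

The standard divisor is 58566/49 ≈ 1195.224.
Standard quotas: Alpha 5.4994, Beta 7.2246, Gamma 10.8055, Delta 5.4651, Epsilon 11.6514, Zeta 8.3541.
Lower quotas: Alpha 5, Beta 7, Gamma 10, Delta 5, Epsilon 11, Zeta 8 (sum 46, leaving 3 seats).
Remainders in descending order: Gamma 0.8055, Epsilon 0.6514, Alpha 0.4994, Delta 0.4651, Zeta 0.3541, Beta 0.2246.
The surplus seats go to Gamma, Epsilon, Alpha.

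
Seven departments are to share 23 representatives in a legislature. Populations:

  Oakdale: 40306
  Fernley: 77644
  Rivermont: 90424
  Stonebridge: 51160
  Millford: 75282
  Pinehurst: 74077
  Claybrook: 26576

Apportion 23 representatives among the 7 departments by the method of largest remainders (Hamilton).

Oakdale=2; Fernley=4; Rivermont=5; Stonebridge=3; Millford=4; Pinehurst=4; Claybrook=1

The standard divisor is 435469/23 ≈ 18933.435.
Standard quotas: Oakdale 2.1288, Fernley 4.1009, Rivermont 4.7759, Stonebridge 2.7021, Millford 3.9761, Pinehurst 3.9125, Claybrook 1.4037.
Lower quotas: Oakdale 2, Fernley 4, Rivermont 4, Stonebridge 2, Millford 3, Pinehurst 3, Claybrook 1 (sum 19, leaving 4 seats).
Remainders in descending order: Millford 0.9761, Pinehurst 0.9125, Rivermont 0.7759, Stonebridge 0.7021, Claybrook 0.4037, Oakdale 0.1288, Fernley 0.1009.
The surplus seats go to Millford, Pinehurst, Rivermont, Stonebridge.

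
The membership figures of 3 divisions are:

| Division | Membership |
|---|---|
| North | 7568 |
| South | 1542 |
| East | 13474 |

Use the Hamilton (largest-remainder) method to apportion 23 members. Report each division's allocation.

North=8, South=1, East=14

Standard divisor: 22584 ÷ 23 ≈ 981.913.
Standard quotas: North 7.7074, South 1.5704, East 13.7222.
Lower quotas: North 7, South 1, East 13 (sum 21, leaving 2 seats).
Remainders in descending order: East 0.7222, North 0.7074, South 0.5704.
Largest remainders: East, North receive the extra seats.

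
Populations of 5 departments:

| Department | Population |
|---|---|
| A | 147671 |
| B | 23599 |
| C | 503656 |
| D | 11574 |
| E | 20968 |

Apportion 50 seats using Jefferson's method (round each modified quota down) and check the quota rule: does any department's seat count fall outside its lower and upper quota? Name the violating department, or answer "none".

C

Standard quotas: A 10.437, B 1.668, C 35.596, D 0.818, E 1.482.
Jefferson allocation: A 11, B 1, C 37, D 0, E 1.
C has quota 35.596 (lower 35, upper 36) but receives 37 — outside the quota interval.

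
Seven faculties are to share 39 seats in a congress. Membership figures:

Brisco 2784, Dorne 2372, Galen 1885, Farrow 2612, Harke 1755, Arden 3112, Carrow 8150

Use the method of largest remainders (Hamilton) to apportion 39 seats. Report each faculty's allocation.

Brisco: 5, Dorne: 4, Galen: 3, Farrow: 5, Harke: 3, Arden: 5, Carrow: 14

Total 22670; standard divisor 22670/39 ≈ 581.282.
Standard quotas: Brisco 4.7894, Dorne 4.0806, Galen 3.2428, Farrow 4.4935, Harke 3.0192, Arden 5.3537, Carrow 14.0207.
Lower quotas: Brisco 4, Dorne 4, Galen 3, Farrow 4, Harke 3, Arden 5, Carrow 14 (sum 37, leaving 2 seats).
Remainders in descending order: Brisco 0.7894, Farrow 0.4935, Arden 0.3537, Galen 0.2428, Dorne 0.0806, Carrow 0.0207, Harke 0.0192.
The surplus seats go to Brisco, Farrow.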